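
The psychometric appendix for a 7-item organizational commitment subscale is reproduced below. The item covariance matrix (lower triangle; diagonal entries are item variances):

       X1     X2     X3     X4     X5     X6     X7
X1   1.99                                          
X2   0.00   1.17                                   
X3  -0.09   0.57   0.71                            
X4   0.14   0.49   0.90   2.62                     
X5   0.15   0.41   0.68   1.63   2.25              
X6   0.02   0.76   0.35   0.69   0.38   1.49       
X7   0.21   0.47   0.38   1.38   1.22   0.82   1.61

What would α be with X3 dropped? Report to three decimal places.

Remaining items: X1, X2, X4, X5, X6, X7 (k = 6).
sum of item variances = 1.99 + 1.17 + 2.62 + 2.25 + 1.49 + 1.61 = 11.13
σ²_T = 11.13 + 2 × 8.77 = 28.67
α (item deleted) = (6/5)·(1 − 11.13/28.67) = 0.734

α = 0.734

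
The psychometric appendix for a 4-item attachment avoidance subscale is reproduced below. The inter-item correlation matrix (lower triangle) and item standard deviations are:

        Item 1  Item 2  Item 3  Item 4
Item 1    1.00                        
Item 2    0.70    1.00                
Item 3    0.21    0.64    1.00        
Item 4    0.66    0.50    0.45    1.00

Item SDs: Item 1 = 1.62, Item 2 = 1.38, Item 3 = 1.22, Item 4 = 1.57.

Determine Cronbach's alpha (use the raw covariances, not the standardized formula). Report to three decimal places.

Σσ²ᵢ = 1.62² + 1.38² + 1.22² + 1.57² = 8.4821
Covariances σ_ij = r_ij · s_i · s_j:
  σ(Item 1,Item 2) = 0.70 × 1.62 × 1.38 = 1.5649
  σ(Item 1,Item 3) = 0.21 × 1.62 × 1.22 = 0.4150
  σ(Item 1,Item 4) = 0.66 × 1.62 × 1.57 = 1.6786
  σ(Item 2,Item 3) = 0.64 × 1.38 × 1.22 = 1.0775
  σ(Item 2,Item 4) = 0.50 × 1.38 × 1.57 = 1.0833
  σ(Item 3,Item 4) = 0.45 × 1.22 × 1.57 = 0.8619
σ²_T = Σσ²ᵢ + 2·Σσ_ij = 8.4821 + 2 × 6.6812 = 21.8445
α = (4/3)·(1 − 8.4821/21.8445) = 0.816

Cronbach's alpha = 0.816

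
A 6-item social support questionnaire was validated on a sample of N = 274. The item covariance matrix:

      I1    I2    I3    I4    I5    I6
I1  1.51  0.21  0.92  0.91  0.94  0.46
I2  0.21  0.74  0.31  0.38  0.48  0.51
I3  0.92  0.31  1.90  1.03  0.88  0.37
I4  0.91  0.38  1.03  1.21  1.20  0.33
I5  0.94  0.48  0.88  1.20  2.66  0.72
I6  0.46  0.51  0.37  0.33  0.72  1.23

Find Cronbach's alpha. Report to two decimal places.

Cronbach's alpha = 0.81

sum of item variances = 1.51 + 0.74 + 1.90 + 1.21 + 2.66 + 1.23 = 9.25
Sum of the distinct covariances = 9.65
Var(T) = 9.25 + 2 × 9.65 = 28.55
α = (k/(k−1))·(1 − sum of item variances/Var(T)) = (6/5)·(1 − 9.25/28.55) = 0.81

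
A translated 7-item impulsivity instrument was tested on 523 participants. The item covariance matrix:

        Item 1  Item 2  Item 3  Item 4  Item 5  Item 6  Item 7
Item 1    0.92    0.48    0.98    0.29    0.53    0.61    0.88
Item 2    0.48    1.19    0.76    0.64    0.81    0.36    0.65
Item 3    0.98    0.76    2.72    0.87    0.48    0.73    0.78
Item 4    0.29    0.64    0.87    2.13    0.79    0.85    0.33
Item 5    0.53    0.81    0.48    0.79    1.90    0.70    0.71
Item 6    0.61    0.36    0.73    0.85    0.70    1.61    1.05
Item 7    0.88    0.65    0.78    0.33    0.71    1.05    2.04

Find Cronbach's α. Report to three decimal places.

Cronbach's α = 0.811

Σσᵢ² = 0.92 + 1.19 + 2.72 + 2.13 + 1.90 + 1.61 + 2.04 = 12.51
Sum of the distinct covariances = 14.28
σ²_T = 12.51 + 2 × 14.28 = 41.07
α = (k/(k−1))·(1 − Σσᵢ²/σ²_T) = (7/6)·(1 − 12.51/41.07) = 0.811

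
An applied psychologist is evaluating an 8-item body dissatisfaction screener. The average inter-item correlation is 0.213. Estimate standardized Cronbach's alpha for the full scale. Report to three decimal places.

α = 0.684

Standardized α = k·r̄ / (1 + (k−1)·r̄) = 8 × 0.213 / (1 + 7 × 0.213)
  = 1.7040 / 2.4910 = 0.684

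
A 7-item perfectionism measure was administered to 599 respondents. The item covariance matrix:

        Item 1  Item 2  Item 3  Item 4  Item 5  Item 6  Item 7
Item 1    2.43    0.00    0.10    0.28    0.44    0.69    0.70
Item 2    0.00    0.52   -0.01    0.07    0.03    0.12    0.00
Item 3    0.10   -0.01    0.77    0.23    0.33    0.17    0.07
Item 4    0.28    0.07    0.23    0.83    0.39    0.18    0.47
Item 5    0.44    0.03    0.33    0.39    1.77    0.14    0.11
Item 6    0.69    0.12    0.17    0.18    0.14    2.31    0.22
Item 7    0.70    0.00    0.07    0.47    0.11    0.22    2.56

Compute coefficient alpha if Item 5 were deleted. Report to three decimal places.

Remaining items: Item 1, Item 2, Item 3, Item 4, Item 6, Item 7 (k = 6).
sum of item variances = 2.43 + 0.52 + 0.77 + 0.83 + 2.31 + 2.56 = 9.42
total variance = 9.42 + 2 × 3.29 = 16.00
α (item deleted) = (6/5)·(1 − 9.42/16.00) = 0.493

α = 0.493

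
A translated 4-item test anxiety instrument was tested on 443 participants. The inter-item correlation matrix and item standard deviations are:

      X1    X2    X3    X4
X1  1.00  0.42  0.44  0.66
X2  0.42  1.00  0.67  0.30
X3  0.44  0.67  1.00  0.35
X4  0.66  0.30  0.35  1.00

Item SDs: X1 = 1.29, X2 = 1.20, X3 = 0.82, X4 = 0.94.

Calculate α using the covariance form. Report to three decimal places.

α = 0.770

Σσ²ᵢ = 1.29² + 1.20² + 0.82² + 0.94² = 4.6601
Covariances σ_ij = r_ij · s_i · s_j:
  σ(X1,X2) = 0.42 × 1.29 × 1.20 = 0.6502
  σ(X1,X3) = 0.44 × 1.29 × 0.82 = 0.4654
  σ(X1,X4) = 0.66 × 1.29 × 0.94 = 0.8003
  σ(X2,X3) = 0.67 × 1.20 × 0.82 = 0.6593
  σ(X2,X4) = 0.30 × 1.20 × 0.94 = 0.3384
  σ(X3,X4) = 0.35 × 0.82 × 0.94 = 0.2698
σ²_T = Σσ²ᵢ + 2·Σσ_ij = 4.6601 + 2 × 3.1834 = 11.0269
α = (4/3)·(1 − 4.6601/11.0269) = 0.770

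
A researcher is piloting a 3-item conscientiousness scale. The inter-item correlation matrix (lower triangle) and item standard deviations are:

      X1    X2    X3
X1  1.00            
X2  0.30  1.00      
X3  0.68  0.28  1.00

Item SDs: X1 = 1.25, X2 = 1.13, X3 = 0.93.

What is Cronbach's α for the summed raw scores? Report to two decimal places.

Σσ²ᵢ = 1.25² + 1.13² + 0.93² = 3.7043
Covariances σ_ij = r_ij · s_i · s_j:
  σ(X1,X2) = 0.30 × 1.25 × 1.13 = 0.4237
  σ(X1,X3) = 0.68 × 1.25 × 0.93 = 0.7905
  σ(X2,X3) = 0.28 × 1.13 × 0.93 = 0.2943
σ²_T = Σσ²ᵢ + 2·Σσ_ij = 3.7043 + 2 × 1.5085 = 6.7213
α = (3/2)·(1 − 3.7043/6.7213) = 0.67

Cronbach's α = 0.67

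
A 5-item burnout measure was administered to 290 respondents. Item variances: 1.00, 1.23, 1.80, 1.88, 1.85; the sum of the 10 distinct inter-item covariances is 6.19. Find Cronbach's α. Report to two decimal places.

Σσᵢ² = 1.00 + 1.23 + 1.80 + 1.88 + 1.85 = 7.76
Sum of distinct covariances = 6.19
σ²_T = Σσᵢ² + 2·Σcov = 7.76 + 2 × 6.19 = 20.14
α = (5/4)·(1 − 7.76/20.14) = 0.77

α = 0.77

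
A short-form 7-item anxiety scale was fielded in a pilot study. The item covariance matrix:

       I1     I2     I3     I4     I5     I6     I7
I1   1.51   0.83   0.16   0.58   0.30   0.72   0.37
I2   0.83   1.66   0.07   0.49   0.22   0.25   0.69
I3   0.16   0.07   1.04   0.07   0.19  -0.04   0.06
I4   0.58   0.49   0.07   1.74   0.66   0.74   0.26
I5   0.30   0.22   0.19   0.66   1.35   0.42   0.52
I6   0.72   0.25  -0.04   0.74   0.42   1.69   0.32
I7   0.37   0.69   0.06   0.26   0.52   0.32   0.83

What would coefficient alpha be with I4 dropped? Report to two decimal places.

α = 0.67

Remaining items: I1, I2, I3, I5, I6, I7 (k = 6).
sum of item variances = 1.51 + 1.66 + 1.04 + 1.35 + 1.69 + 0.83 = 8.08
σ²_T = 8.08 + 2 × 5.08 = 18.24
α (item deleted) = (6/5)·(1 − 8.08/18.24) = 0.67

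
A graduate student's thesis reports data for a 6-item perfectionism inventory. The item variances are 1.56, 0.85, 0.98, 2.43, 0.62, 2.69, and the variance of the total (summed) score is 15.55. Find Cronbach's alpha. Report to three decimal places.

ΣVar(i) = 1.56 + 0.85 + 0.98 + 2.43 + 0.62 + 2.69 = 9.13
α = (k/(k−1))·(1 − ΣVar(i)/σ²_total) = (6/5)·(1 − 9.13/15.55) = 0.495

α = 0.495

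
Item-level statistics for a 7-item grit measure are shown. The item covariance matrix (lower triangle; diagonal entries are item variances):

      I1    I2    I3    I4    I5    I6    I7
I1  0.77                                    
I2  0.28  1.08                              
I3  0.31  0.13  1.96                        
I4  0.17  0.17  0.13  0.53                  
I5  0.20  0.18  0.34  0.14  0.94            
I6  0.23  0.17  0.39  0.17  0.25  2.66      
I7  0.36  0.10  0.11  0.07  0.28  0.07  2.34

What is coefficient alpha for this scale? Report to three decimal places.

Σσᵢ² = 0.77 + 1.08 + 1.96 + 0.53 + 0.94 + 2.66 + 2.34 = 10.28
Σ_{i<j} σ_ij = 4.25
total variance = 10.28 + 2 × 4.25 = 18.78
α = (k/(k−1))·(1 − Σσᵢ²/total variance) = (7/6)·(1 − 10.28/18.78) = 0.528

coefficient alpha = 0.528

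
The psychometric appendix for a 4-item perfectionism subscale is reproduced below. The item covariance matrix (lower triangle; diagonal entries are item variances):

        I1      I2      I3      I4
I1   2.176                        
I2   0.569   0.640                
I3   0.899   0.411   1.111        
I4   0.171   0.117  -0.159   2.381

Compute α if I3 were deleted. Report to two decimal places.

α = 0.37

Remaining items: I1, I2, I4 (k = 3).
ΣVar(i) = 2.176 + 0.640 + 2.381 = 5.197
total variance = 5.197 + 2 × 0.857 = 6.911
α (item deleted) = (3/2)·(1 − 5.197/6.911) = 0.37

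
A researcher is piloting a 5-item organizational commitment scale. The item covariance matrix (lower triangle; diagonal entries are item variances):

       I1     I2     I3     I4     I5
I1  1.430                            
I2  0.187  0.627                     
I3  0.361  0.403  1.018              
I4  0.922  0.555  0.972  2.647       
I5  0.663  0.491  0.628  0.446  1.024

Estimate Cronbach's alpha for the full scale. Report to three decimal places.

Σσᵢ² = 1.430 + 0.627 + 1.018 + 2.647 + 1.024 = 6.746
Sum of the distinct covariances = 5.628
σ²_total = 6.746 + 2 × 5.628 = 18.002
α = (k/(k−1))·(1 − Σσᵢ²/σ²_total) = (5/4)·(1 − 6.746/18.002) = 0.782

Cronbach's alpha = 0.782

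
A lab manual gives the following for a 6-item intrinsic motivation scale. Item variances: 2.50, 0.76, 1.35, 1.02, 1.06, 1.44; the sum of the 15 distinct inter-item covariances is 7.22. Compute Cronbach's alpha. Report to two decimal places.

α = 0.77

ΣVar(i) = 2.50 + 0.76 + 1.35 + 1.02 + 1.06 + 1.44 = 8.13
Sum of distinct covariances = 7.22
Var(T) = ΣVar(i) + 2·Σcov = 8.13 + 2 × 7.22 = 22.57
α = (6/5)·(1 − 8.13/22.57) = 0.77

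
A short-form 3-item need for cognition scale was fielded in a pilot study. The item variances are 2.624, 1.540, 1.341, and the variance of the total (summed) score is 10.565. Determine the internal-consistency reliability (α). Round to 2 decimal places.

α = 0.72

Σσ²ᵢ = 2.624 + 1.540 + 1.341 = 5.505
α = (k/(k−1))·(1 − Σσ²ᵢ/total variance) = (3/2)·(1 − 5.505/10.565) = 0.72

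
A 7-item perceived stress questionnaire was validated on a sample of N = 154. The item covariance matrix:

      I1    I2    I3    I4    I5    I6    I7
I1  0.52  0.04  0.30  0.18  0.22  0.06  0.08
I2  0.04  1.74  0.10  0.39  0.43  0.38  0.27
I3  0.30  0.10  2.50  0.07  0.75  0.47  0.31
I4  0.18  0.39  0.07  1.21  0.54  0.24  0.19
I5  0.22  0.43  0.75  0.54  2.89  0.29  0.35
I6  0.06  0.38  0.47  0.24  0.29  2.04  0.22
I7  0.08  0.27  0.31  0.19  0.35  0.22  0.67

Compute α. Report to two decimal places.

α = 0.59

Σσ²ᵢ = 0.52 + 1.74 + 2.50 + 1.21 + 2.89 + 2.04 + 0.67 = 11.57
Sum of off-diagonal covariances = 5.88
σ²_total = 11.57 + 2 × 5.88 = 23.33
α = (k/(k−1))·(1 − Σσ²ᵢ/σ²_total) = (7/6)·(1 − 11.57/23.33) = 0.59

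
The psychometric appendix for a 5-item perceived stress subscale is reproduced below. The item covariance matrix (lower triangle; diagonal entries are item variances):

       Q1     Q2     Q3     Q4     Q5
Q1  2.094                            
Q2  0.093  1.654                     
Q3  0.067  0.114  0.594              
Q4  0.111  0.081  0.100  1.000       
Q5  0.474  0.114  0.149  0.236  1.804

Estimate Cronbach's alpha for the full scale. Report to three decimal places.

Σσᵢ² = 2.094 + 1.654 + 0.594 + 1.000 + 1.804 = 7.146
Sum of off-diagonal covariances = 1.539
σ²_T = 7.146 + 2 × 1.539 = 10.224
α = (k/(k−1))·(1 − Σσᵢ²/σ²_T) = (5/4)·(1 − 7.146/10.224) = 0.376

α = 0.376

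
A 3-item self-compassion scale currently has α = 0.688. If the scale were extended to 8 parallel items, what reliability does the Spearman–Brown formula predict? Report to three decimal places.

predicted reliability = 0.855

Length factor m = 8/3 = 2.6667
α' = m·α / (1 + (m−1)·α)
   = 8/3 × 0.688 / (1 + (8/3 − 1) × 0.688)
   = 1.8347 / 2.1467 = 0.855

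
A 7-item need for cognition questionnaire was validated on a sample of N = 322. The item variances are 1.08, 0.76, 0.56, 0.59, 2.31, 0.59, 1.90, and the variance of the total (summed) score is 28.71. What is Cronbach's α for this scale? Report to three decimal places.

Cronbach's α = 0.850

Σσ²ᵢ = 1.08 + 0.76 + 0.56 + 0.59 + 2.31 + 0.59 + 1.90 = 7.79
α = (k/(k−1))·(1 − Σσ²ᵢ/total variance) = (7/6)·(1 − 7.79/28.71) = 0.850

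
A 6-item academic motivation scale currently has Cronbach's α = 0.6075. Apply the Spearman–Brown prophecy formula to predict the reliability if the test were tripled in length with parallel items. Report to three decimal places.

predicted reliability = 0.823

Length factor m = 3
α' = m·α / (1 + (m−1)·α)
   = 3 × 0.6075 / (1 + (3 − 1) × 0.6075)
   = 1.8225 / 2.2150 = 0.823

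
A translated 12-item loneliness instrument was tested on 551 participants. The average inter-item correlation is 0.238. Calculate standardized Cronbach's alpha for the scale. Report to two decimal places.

Standardized α = k·r̄ / (1 + (k−1)·r̄) = 12 × 0.238 / (1 + 11 × 0.238)
  = 2.8560 / 3.6180 = 0.79

α = 0.79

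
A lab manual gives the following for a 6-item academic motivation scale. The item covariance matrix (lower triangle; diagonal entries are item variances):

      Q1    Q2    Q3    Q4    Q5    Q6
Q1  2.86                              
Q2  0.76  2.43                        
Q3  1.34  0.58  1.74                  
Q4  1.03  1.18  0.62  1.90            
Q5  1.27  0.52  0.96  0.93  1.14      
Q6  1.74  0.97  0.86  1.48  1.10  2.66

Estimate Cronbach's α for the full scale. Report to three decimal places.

Cronbach's α = 0.848

sum of item variances = 2.86 + 2.43 + 1.74 + 1.90 + 1.14 + 2.66 = 12.73
Sum of off-diagonal covariances = 15.34
σ²_T = 12.73 + 2 × 15.34 = 43.41
α = (k/(k−1))·(1 − sum of item variances/σ²_T) = (6/5)·(1 − 12.73/43.41) = 0.848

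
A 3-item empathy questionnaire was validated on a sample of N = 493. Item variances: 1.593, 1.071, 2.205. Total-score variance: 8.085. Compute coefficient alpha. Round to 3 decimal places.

ΣVar(i) = 1.593 + 1.071 + 2.205 = 4.869
α = (k/(k−1))·(1 − ΣVar(i)/σ²_total) = (3/2)·(1 − 4.869/8.085) = 0.597

coefficient alpha = 0.597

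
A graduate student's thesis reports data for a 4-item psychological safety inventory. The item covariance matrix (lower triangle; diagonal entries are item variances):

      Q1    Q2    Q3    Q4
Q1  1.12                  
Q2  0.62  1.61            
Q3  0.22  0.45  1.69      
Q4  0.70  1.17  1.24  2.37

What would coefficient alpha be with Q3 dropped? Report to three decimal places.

Remaining items: Q1, Q2, Q4 (k = 3).
Σσ²ᵢ = 1.12 + 1.61 + 2.37 = 5.10
σ²_T = 5.10 + 2 × 2.49 = 10.08
α (item deleted) = (3/2)·(1 − 5.10/10.08) = 0.741

α = 0.741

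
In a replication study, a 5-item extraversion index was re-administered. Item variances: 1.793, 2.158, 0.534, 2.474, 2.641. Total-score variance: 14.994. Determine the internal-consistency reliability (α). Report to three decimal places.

Σσ²ᵢ = 1.793 + 2.158 + 0.534 + 2.474 + 2.641 = 9.600
α = (k/(k−1))·(1 − Σσ²ᵢ/Var(T)) = (5/4)·(1 − 9.600/14.994) = 0.450

α = 0.450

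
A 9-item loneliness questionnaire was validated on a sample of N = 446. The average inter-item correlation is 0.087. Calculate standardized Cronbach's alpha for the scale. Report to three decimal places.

Standardized α = k·r̄ / (1 + (k−1)·r̄) = 9 × 0.087 / (1 + 8 × 0.087)
  = 0.7830 / 1.6960 = 0.462

α = 0.462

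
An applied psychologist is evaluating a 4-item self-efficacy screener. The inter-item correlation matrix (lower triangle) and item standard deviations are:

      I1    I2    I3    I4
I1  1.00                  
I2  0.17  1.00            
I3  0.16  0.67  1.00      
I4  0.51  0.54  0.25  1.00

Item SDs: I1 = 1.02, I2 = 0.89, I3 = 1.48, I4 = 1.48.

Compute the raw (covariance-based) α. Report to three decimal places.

Σσ²ᵢ = 1.02² + 0.89² + 1.48² + 1.48² = 6.2133
Covariances σ_ij = r_ij · s_i · s_j:
  σ(I1,I2) = 0.17 × 1.02 × 0.89 = 0.1543
  σ(I1,I3) = 0.16 × 1.02 × 1.48 = 0.2415
  σ(I1,I4) = 0.51 × 1.02 × 1.48 = 0.7699
  σ(I2,I3) = 0.67 × 0.89 × 1.48 = 0.8825
  σ(I2,I4) = 0.54 × 0.89 × 1.48 = 0.7113
  σ(I3,I4) = 0.25 × 1.48 × 1.48 = 0.5476
σ²_T = Σσ²ᵢ + 2·Σσ_ij = 6.2133 + 2 × 3.3071 = 12.8275
α = (4/3)·(1 − 6.2133/12.8275) = 0.688

α = 0.688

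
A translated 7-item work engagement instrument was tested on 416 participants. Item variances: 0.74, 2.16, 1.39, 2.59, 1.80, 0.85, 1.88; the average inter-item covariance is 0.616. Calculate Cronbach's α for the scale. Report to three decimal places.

Σσᵢ² = 0.74 + 2.16 + 1.39 + 2.59 + 1.80 + 0.85 + 1.88 = 11.41
Sum of the 21 distinct covariances = 21 × 0.616 = 12.936
σ²_T = Σσᵢ² + 2·Σcov = 11.41 + 2 × 12.936 = 37.282
α = (7/6)·(1 − 11.41/37.282) = 0.810

α = 0.810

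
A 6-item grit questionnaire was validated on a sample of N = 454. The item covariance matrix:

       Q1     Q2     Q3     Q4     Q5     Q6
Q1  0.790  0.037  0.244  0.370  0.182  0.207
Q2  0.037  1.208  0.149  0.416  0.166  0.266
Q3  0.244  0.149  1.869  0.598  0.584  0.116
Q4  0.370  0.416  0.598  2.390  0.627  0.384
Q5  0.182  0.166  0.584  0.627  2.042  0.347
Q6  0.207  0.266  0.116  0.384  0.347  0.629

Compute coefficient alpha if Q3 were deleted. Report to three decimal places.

Remaining items: Q1, Q2, Q4, Q5, Q6 (k = 5).
sum of item variances = 0.790 + 1.208 + 2.390 + 2.042 + 0.629 = 7.059
σ²_T = 7.059 + 2 × 3.002 = 13.063
α (item deleted) = (5/4)·(1 − 7.059/13.063) = 0.575

α = 0.575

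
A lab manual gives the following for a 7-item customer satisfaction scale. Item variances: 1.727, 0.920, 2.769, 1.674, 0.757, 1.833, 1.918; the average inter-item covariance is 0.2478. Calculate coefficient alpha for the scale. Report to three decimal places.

sum of item variances = 1.727 + 0.920 + 2.769 + 1.674 + 0.757 + 1.833 + 1.918 = 11.598
Sum of the 21 distinct covariances = 21 × 0.2478 = 5.2038
σ²_total = sum of item variances + 2·Σcov = 11.598 + 2 × 5.2038 = 22.0056
α = (7/6)·(1 − 11.598/22.0056) = 0.552

coefficient alpha = 0.552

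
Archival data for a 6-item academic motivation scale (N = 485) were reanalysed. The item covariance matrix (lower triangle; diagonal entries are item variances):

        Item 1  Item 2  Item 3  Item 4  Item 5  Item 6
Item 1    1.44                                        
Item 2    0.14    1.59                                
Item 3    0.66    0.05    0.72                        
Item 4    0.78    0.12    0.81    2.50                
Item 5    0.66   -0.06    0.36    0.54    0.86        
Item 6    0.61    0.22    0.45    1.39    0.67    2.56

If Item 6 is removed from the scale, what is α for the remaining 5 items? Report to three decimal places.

Remaining items: Item 1, Item 2, Item 3, Item 4, Item 5 (k = 5).
sum of item variances = 1.44 + 1.59 + 0.72 + 2.50 + 0.86 = 7.11
Var(T) = 7.11 + 2 × 4.06 = 15.23
α (item deleted) = (5/4)·(1 − 7.11/15.23) = 0.666

α = 0.666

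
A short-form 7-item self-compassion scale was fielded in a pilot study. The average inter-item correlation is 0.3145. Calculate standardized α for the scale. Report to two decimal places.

standardized α = 0.76

Standardized α = k·r̄ / (1 + (k−1)·r̄) = 7 × 0.3145 / (1 + 6 × 0.3145)
  = 2.2015 / 2.8870 = 0.76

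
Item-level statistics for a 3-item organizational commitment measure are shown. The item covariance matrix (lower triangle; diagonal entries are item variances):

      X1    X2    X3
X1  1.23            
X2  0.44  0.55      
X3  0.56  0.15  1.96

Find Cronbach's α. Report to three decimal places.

Σσᵢ² = 1.23 + 0.55 + 1.96 = 3.74
Sum of the distinct covariances = 1.15
σ²_T = 3.74 + 2 × 1.15 = 6.04
α = (k/(k−1))·(1 − Σσᵢ²/σ²_T) = (3/2)·(1 − 3.74/6.04) = 0.571

Cronbach's α = 0.571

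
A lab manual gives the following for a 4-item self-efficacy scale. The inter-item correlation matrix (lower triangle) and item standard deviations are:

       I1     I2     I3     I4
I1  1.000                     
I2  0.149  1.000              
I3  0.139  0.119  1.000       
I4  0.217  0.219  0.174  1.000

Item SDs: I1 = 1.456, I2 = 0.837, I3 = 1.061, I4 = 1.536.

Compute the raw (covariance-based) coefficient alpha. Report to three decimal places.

Σσ²ᵢ = 1.456² + 0.837² + 1.061² + 1.536² = 6.3055
Covariances σ_ij = r_ij · s_i · s_j:
  σ(I1,I2) = 0.149 × 1.456 × 0.837 = 0.1816
  σ(I1,I3) = 0.139 × 1.456 × 1.061 = 0.2147
  σ(I1,I4) = 0.217 × 1.456 × 1.536 = 0.4853
  σ(I2,I3) = 0.119 × 0.837 × 1.061 = 0.1057
  σ(I2,I4) = 0.219 × 0.837 × 1.536 = 0.2816
  σ(I3,I4) = 0.174 × 1.061 × 1.536 = 0.2836
σ²_T = Σσ²ᵢ + 2·Σσ_ij = 6.3055 + 2 × 1.5525 = 9.4105
α = (4/3)·(1 − 6.3055/9.4105) = 0.440

coefficient alpha = 0.440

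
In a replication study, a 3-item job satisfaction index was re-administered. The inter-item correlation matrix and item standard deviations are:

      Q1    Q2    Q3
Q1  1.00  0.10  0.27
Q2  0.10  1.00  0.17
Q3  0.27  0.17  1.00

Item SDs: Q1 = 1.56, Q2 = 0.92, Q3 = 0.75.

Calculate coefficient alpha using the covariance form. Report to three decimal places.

Σσ²ᵢ = 1.56² + 0.92² + 0.75² = 3.8425
Covariances σ_ij = r_ij · s_i · s_j:
  σ(Q1,Q2) = 0.10 × 1.56 × 0.92 = 0.1435
  σ(Q1,Q3) = 0.27 × 1.56 × 0.75 = 0.3159
  σ(Q2,Q3) = 0.17 × 0.92 × 0.75 = 0.1173
σ²_T = Σσ²ᵢ + 2·Σσ_ij = 3.8425 + 2 × 0.5767 = 4.9959
α = (3/2)·(1 − 3.8425/4.9959) = 0.346

α = 0.346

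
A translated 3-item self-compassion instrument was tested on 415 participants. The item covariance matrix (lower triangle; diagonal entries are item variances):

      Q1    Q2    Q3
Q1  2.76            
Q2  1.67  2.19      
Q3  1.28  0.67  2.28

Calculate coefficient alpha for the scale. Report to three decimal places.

Σσᵢ² = 2.76 + 2.19 + 2.28 = 7.23
Sum of the distinct covariances = 3.62
σ²_total = 7.23 + 2 × 3.62 = 14.47
α = (k/(k−1))·(1 − Σσᵢ²/σ²_total) = (3/2)·(1 − 7.23/14.47) = 0.751

α = 0.751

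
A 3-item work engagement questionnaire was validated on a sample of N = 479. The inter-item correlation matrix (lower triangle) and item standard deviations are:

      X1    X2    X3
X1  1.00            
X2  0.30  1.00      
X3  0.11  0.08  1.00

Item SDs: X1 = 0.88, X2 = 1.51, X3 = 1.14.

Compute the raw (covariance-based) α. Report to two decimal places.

Σσ²ᵢ = 0.88² + 1.51² + 1.14² = 4.3541
Covariances σ_ij = r_ij · s_i · s_j:
  σ(X1,X2) = 0.30 × 0.88 × 1.51 = 0.3986
  σ(X1,X3) = 0.11 × 0.88 × 1.14 = 0.1104
  σ(X2,X3) = 0.08 × 1.51 × 1.14 = 0.1377
σ²_T = Σσ²ᵢ + 2·Σσ_ij = 4.3541 + 2 × 0.6467 = 5.6475
α = (3/2)·(1 − 4.3541/5.6475) = 0.34

α = 0.34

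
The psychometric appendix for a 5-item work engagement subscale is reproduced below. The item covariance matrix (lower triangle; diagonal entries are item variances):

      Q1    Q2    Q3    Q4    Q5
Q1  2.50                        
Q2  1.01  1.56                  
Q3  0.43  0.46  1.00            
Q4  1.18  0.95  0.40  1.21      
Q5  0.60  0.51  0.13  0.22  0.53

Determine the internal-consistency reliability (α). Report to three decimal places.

α = 0.793

ΣVar(i) = 2.50 + 1.56 + 1.00 + 1.21 + 0.53 = 6.80
Sum of off-diagonal covariances = 5.89
σ²_T = 6.80 + 2 × 5.89 = 18.58
α = (k/(k−1))·(1 − ΣVar(i)/σ²_T) = (5/4)·(1 − 6.80/18.58) = 0.793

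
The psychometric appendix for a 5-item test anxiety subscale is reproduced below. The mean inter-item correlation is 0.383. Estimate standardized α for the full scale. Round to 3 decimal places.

standardized α = 0.756

Standardized α = k·r̄ / (1 + (k−1)·r̄) = 5 × 0.383 / (1 + 4 × 0.383)
  = 1.9150 / 2.5320 = 0.756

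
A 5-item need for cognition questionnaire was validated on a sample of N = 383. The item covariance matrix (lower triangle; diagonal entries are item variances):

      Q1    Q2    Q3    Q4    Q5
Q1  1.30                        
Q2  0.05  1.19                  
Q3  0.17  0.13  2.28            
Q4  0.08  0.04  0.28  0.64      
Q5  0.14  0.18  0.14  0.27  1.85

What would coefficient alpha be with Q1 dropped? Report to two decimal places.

Remaining items: Q2, Q3, Q4, Q5 (k = 4).
sum of item variances = 1.19 + 2.28 + 0.64 + 1.85 = 5.96
σ²_T = 5.96 + 2 × 1.04 = 8.04
α (item deleted) = (4/3)·(1 − 5.96/8.04) = 0.34

α = 0.34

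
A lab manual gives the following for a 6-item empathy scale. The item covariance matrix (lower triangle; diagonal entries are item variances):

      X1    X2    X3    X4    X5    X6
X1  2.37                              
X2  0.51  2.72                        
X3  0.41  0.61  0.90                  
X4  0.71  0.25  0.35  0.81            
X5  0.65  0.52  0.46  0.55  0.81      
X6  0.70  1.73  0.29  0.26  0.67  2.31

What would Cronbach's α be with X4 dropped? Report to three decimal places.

Cronbach's α = 0.737

Remaining items: X1, X2, X3, X5, X6 (k = 5).
ΣVar(i) = 2.37 + 2.72 + 0.90 + 0.81 + 2.31 = 9.11
Var(T) = 9.11 + 2 × 6.55 = 22.21
α (item deleted) = (5/4)·(1 − 9.11/22.21) = 0.737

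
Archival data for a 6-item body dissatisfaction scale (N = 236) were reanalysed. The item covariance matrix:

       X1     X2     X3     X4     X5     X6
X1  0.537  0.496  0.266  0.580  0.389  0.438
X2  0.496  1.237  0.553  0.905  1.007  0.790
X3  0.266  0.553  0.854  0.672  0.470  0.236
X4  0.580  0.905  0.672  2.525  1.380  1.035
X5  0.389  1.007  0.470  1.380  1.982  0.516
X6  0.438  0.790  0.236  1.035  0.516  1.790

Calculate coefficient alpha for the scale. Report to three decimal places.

α = 0.823

sum of item variances = 0.537 + 1.237 + 0.854 + 2.525 + 1.982 + 1.790 = 8.925
Sum of the distinct covariances = 9.733
total variance = 8.925 + 2 × 9.733 = 28.391
α = (k/(k−1))·(1 − sum of item variances/total variance) = (6/5)·(1 − 8.925/28.391) = 0.823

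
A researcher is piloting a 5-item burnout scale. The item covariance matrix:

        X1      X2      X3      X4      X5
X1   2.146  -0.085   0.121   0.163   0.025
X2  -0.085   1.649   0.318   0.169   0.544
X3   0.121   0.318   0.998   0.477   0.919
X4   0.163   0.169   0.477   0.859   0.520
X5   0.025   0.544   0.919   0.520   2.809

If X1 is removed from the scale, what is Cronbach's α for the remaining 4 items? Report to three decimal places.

α = 0.644

Remaining items: X2, X3, X4, X5 (k = 4).
Σσ²ᵢ = 1.649 + 0.998 + 0.859 + 2.809 = 6.315
σ²_total = 6.315 + 2 × 2.947 = 12.209
α (item deleted) = (4/3)·(1 − 6.315/12.209) = 0.644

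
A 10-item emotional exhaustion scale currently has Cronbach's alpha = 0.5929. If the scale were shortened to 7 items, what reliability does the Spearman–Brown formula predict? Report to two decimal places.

predicted reliability = 0.50

Length factor m = 7/10 = 0.7000
α' = m·α / (1 − (1−m)·α)
   = 7/10 × 0.5929 / (1 − (1 − 7/10) × 0.5929)
   = 0.4150 / 0.8221 = 0.50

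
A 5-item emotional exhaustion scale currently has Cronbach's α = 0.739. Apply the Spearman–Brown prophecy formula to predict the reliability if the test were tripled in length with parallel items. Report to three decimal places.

predicted reliability = 0.895

Length factor m = 3
α' = m·α / (1 + (m−1)·α)
   = 3 × 0.739 / (1 + (3 − 1) × 0.739)
   = 2.2170 / 2.4780 = 0.895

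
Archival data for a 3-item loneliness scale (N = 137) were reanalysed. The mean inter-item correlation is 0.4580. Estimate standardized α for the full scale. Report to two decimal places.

Standardized α = k·r̄ / (1 + (k−1)·r̄) = 3 × 0.4580 / (1 + 2 × 0.4580)
  = 1.3740 / 1.9160 = 0.72

α = 0.72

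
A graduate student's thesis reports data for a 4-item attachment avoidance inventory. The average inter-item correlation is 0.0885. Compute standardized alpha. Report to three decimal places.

standardized alpha = 0.280

Standardized α = k·r̄ / (1 + (k−1)·r̄) = 4 × 0.0885 / (1 + 3 × 0.0885)
  = 0.3540 / 1.2655 = 0.280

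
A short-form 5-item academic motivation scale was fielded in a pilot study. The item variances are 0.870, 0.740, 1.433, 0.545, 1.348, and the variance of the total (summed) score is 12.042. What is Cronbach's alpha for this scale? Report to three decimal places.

sum of item variances = 0.870 + 0.740 + 1.433 + 0.545 + 1.348 = 4.936
α = (k/(k−1))·(1 − sum of item variances/total variance) = (5/4)·(1 − 4.936/12.042) = 0.738

α = 0.738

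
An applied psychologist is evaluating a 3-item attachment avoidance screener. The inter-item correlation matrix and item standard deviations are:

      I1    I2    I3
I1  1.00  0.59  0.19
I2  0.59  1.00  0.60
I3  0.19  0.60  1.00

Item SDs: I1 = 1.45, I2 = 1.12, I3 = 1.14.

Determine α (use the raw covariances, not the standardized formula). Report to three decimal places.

α = 0.700

Σσ²ᵢ = 1.45² + 1.12² + 1.14² = 4.6565
Covariances σ_ij = r_ij · s_i · s_j:
  σ(I1,I2) = 0.59 × 1.45 × 1.12 = 0.9582
  σ(I1,I3) = 0.19 × 1.45 × 1.14 = 0.3141
  σ(I2,I3) = 0.60 × 1.12 × 1.14 = 0.7661
σ²_T = Σσ²ᵢ + 2·Σσ_ij = 4.6565 + 2 × 2.0384 = 8.7333
α = (3/2)·(1 − 4.6565/8.7333) = 0.700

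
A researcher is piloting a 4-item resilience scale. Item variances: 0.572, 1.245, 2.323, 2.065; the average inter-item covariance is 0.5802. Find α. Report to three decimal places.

α = 0.705

Σσ²ᵢ = 0.572 + 1.245 + 2.323 + 2.065 = 6.205
Sum of the 6 distinct covariances = 6 × 0.5802 = 3.4812
total variance = Σσ²ᵢ + 2·Σcov = 6.205 + 2 × 3.4812 = 13.1674
α = (4/3)·(1 − 6.205/13.1674) = 0.705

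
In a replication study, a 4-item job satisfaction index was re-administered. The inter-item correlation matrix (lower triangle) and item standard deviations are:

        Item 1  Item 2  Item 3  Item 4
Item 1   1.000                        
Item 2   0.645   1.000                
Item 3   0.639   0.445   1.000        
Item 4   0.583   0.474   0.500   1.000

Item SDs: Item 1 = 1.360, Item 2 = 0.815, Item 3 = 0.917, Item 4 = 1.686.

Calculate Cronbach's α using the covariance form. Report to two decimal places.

Σσ²ᵢ = 1.360² + 0.815² + 0.917² + 1.686² = 6.1973
Covariances σ_ij = r_ij · s_i · s_j:
  σ(Item 1,Item 2) = 0.645 × 1.360 × 0.815 = 0.7149
  σ(Item 1,Item 3) = 0.639 × 1.360 × 0.917 = 0.7969
  σ(Item 1,Item 4) = 0.583 × 1.360 × 1.686 = 1.3368
  σ(Item 2,Item 3) = 0.445 × 0.815 × 0.917 = 0.3326
  σ(Item 2,Item 4) = 0.474 × 0.815 × 1.686 = 0.6513
  σ(Item 3,Item 4) = 0.500 × 0.917 × 1.686 = 0.7730
σ²_T = Σσ²ᵢ + 2·Σσ_ij = 6.1973 + 2 × 4.6055 = 15.4083
α = (4/3)·(1 − 6.1973/15.4083) = 0.80

Cronbach's α = 0.80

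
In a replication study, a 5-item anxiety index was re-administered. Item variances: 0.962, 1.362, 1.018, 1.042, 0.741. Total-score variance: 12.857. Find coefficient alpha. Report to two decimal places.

sum of item variances = 0.962 + 1.362 + 1.018 + 1.042 + 0.741 = 5.125
α = (k/(k−1))·(1 − sum of item variances/σ²_total) = (5/4)·(1 − 5.125/12.857) = 0.75

coefficient alpha = 0.75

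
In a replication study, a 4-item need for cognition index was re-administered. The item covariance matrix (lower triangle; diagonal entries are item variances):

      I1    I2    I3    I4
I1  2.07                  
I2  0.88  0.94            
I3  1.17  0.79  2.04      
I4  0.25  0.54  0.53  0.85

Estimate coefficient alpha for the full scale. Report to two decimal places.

α = 0.78

Σσ²ᵢ = 2.07 + 0.94 + 2.04 + 0.85 = 5.90
Sum of off-diagonal covariances = 4.16
total variance = 5.90 + 2 × 4.16 = 14.22
α = (k/(k−1))·(1 − Σσ²ᵢ/total variance) = (4/3)·(1 − 5.90/14.22) = 0.78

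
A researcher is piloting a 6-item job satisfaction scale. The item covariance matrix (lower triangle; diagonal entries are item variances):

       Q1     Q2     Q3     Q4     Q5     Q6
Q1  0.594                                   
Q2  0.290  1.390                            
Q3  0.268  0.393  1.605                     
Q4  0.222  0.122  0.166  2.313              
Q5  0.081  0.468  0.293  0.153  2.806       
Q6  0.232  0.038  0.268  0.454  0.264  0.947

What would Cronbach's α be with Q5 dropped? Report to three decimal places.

Remaining items: Q1, Q2, Q3, Q4, Q6 (k = 5).
ΣVar(i) = 0.594 + 1.390 + 1.605 + 2.313 + 0.947 = 6.849
σ²_total = 6.849 + 2 × 2.453 = 11.755
α (item deleted) = (5/4)·(1 − 6.849/11.755) = 0.522

Cronbach's α = 0.522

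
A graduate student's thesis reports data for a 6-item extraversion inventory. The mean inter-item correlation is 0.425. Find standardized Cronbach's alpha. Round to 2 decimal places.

standardized Cronbach's alpha = 0.82

Standardized α = k·r̄ / (1 + (k−1)·r̄) = 6 × 0.425 / (1 + 5 × 0.425)
  = 2.5500 / 3.1250 = 0.82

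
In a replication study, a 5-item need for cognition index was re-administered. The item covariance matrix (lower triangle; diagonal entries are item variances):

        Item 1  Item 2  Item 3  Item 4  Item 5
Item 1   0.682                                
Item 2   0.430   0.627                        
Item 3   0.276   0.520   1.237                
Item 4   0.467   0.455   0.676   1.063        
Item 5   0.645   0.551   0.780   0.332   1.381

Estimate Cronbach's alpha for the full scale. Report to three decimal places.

Cronbach's alpha = 0.841

Σσᵢ² = 0.682 + 0.627 + 1.237 + 1.063 + 1.381 = 4.990
Σ_{i<j} σ_ij = 5.132
total variance = 4.990 + 2 × 5.132 = 15.254
α = (k/(k−1))·(1 − Σσᵢ²/total variance) = (5/4)·(1 − 4.990/15.254) = 0.841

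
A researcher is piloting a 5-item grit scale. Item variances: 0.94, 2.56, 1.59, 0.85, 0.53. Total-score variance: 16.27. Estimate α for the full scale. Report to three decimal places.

Σσᵢ² = 0.94 + 2.56 + 1.59 + 0.85 + 0.53 = 6.47
α = (k/(k−1))·(1 − Σσᵢ²/Var(T)) = (5/4)·(1 − 6.47/16.27) = 0.753

α = 0.753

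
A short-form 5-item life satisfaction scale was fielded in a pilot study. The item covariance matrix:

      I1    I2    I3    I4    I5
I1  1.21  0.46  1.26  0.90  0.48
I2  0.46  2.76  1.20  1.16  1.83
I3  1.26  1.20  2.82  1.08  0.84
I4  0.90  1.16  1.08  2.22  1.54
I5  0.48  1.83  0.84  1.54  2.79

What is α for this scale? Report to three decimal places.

α = 0.807

Σσᵢ² = 1.21 + 2.76 + 2.82 + 2.22 + 2.79 = 11.80
Σ_{i<j} σ_ij = 10.75
Var(T) = 11.80 + 2 × 10.75 = 33.30
α = (k/(k−1))·(1 − Σσᵢ²/Var(T)) = (5/4)·(1 − 11.80/33.30) = 0.807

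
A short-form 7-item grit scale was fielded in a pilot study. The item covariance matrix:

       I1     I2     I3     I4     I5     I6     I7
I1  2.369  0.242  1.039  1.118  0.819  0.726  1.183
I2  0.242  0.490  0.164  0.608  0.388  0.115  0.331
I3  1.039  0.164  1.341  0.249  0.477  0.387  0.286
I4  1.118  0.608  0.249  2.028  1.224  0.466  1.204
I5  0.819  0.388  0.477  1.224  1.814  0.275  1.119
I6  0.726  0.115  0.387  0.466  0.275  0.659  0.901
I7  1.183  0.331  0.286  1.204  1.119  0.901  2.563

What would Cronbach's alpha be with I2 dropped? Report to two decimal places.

Remaining items: I1, I3, I4, I5, I6, I7 (k = 6).
ΣVar(i) = 2.369 + 1.341 + 2.028 + 1.814 + 0.659 + 2.563 = 10.774
σ²_total = 10.774 + 2 × 11.473 = 33.720
α (item deleted) = (6/5)·(1 − 10.774/33.720) = 0.82

Cronbach's alpha = 0.82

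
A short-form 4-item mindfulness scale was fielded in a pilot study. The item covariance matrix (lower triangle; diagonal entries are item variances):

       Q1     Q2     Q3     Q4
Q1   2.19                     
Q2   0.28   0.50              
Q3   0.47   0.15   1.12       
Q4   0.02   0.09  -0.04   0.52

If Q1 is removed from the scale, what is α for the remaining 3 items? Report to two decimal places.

Remaining items: Q2, Q3, Q4 (k = 3).
ΣVar(i) = 0.50 + 1.12 + 0.52 = 2.14
σ²_T = 2.14 + 2 × 0.20 = 2.54
α (item deleted) = (3/2)·(1 − 2.14/2.54) = 0.24

α = 0.24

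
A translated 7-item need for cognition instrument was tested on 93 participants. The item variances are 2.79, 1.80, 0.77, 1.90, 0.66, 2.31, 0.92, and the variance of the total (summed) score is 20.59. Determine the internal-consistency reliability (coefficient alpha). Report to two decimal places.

α = 0.53

sum of item variances = 2.79 + 1.80 + 0.77 + 1.90 + 0.66 + 2.31 + 0.92 = 11.15
α = (k/(k−1))·(1 − sum of item variances/total variance) = (7/6)·(1 − 11.15/20.59) = 0.53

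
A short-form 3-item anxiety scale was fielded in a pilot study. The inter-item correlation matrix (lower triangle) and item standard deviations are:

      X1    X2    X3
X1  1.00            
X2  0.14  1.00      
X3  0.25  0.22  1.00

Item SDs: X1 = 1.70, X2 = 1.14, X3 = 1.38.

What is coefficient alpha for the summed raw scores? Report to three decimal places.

Σσ²ᵢ = 1.70² + 1.14² + 1.38² = 6.0940
Covariances σ_ij = r_ij · s_i · s_j:
  σ(X1,X2) = 0.14 × 1.70 × 1.14 = 0.2713
  σ(X1,X3) = 0.25 × 1.70 × 1.38 = 0.5865
  σ(X2,X3) = 0.22 × 1.14 × 1.38 = 0.3461
σ²_T = Σσ²ᵢ + 2·Σσ_ij = 6.0940 + 2 × 1.2039 = 8.5018
α = (3/2)·(1 − 6.0940/8.5018) = 0.425

α = 0.425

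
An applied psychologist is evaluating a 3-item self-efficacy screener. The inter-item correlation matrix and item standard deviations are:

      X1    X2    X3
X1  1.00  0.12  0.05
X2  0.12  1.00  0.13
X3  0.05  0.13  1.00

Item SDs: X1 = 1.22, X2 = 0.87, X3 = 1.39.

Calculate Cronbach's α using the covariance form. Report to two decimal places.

Σσ²ᵢ = 1.22² + 0.87² + 1.39² = 4.1774
Covariances σ_ij = r_ij · s_i · s_j:
  σ(X1,X2) = 0.12 × 1.22 × 0.87 = 0.1274
  σ(X1,X3) = 0.05 × 1.22 × 1.39 = 0.0848
  σ(X2,X3) = 0.13 × 0.87 × 1.39 = 0.1572
σ²_T = Σσ²ᵢ + 2·Σσ_ij = 4.1774 + 2 × 0.3694 = 4.9162
α = (3/2)·(1 − 4.1774/4.9162) = 0.23

α = 0.23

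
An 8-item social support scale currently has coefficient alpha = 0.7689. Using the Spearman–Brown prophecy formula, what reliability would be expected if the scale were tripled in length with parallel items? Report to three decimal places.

predicted reliability = 0.909

Length factor m = 3
α' = m·α / (1 + (m−1)·α)
   = 3 × 0.7689 / (1 + (3 − 1) × 0.7689)
   = 2.3067 / 2.5378 = 0.909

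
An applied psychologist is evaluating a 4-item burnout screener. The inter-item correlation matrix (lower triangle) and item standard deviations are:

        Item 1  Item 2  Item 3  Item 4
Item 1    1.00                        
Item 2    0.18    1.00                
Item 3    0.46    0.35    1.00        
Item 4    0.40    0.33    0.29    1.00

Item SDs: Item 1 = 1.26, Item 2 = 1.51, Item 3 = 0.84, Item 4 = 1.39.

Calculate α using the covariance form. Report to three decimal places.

Σσ²ᵢ = 1.26² + 1.51² + 0.84² + 1.39² = 6.5054
Covariances σ_ij = r_ij · s_i · s_j:
  σ(Item 1,Item 2) = 0.18 × 1.26 × 1.51 = 0.3425
  σ(Item 1,Item 3) = 0.46 × 1.26 × 0.84 = 0.4869
  σ(Item 1,Item 4) = 0.40 × 1.26 × 1.39 = 0.7006
  σ(Item 2,Item 3) = 0.35 × 1.51 × 0.84 = 0.4439
  σ(Item 2,Item 4) = 0.33 × 1.51 × 1.39 = 0.6926
  σ(Item 3,Item 4) = 0.29 × 0.84 × 1.39 = 0.3386
σ²_T = Σσ²ᵢ + 2·Σσ_ij = 6.5054 + 2 × 3.0051 = 12.5156
α = (4/3)·(1 − 6.5054/12.5156) = 0.640

α = 0.640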